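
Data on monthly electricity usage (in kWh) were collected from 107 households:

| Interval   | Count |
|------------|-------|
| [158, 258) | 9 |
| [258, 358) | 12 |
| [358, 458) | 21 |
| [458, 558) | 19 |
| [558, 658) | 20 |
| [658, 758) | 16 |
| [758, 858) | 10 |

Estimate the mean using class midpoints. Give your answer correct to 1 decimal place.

Midpoints: 208, 308, 408, 508, 608, 708, 808
Σfm = 9×208 + 12×308 + 21×408 + 19×508 + 20×608 + 16×708 + 10×808 = 55356
n = Σf = 107
Mean = 55356 / 107 = 517.3458

517.3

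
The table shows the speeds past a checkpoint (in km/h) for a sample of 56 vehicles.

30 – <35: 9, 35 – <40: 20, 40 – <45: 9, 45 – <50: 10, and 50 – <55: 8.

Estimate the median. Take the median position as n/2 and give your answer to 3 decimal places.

Cumulative frequencies: 9, 29, 38, 48, 56
n = 56; position = n/2 = 28.
This falls in the class 35 – <40: L = 35, F = 9, f = 20, h = 5.
Median ≈ 35 + ((28 − 9) / 20) × 5 = 39.7500

39.750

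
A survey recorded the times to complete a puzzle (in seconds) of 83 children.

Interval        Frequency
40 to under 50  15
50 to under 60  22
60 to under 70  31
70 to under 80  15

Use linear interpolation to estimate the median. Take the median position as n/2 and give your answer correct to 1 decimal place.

Cumulative frequencies: 15, 37, 68, 83
n = 83; position = n/2 = 41.5.
This falls in the class 60 to under 70: L = 60, F = 37, f = 31, h = 10.
Median ≈ 60 + ((41.5 − 37) / 31) × 10 = 61.4516

61.5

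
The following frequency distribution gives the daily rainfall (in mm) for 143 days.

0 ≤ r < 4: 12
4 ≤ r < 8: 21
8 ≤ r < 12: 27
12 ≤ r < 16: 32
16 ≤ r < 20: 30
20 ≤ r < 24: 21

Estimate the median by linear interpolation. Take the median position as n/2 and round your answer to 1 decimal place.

13.4

Cumulative frequencies: 12, 33, 60, 92, 122, 143
n = 143; position = n/2 = 71.5.
This falls in the class 12 ≤ r < 16: L = 12, F = 60, f = 32, h = 4.
Median ≈ 12 + ((71.5 − 60) / 32) × 4 = 13.4375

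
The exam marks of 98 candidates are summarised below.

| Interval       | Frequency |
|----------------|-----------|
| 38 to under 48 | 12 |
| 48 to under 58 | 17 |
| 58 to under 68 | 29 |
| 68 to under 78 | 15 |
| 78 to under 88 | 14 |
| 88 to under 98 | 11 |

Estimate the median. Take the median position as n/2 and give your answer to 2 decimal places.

Cumulative frequencies: 12, 29, 58, 73, 87, 98
n = 98; position = n/2 = 49.
This falls in the class 58 to under 68: L = 58, F = 29, f = 29, h = 10.
Median ≈ 58 + ((49 − 29) / 29) × 10 = 64.8966

64.90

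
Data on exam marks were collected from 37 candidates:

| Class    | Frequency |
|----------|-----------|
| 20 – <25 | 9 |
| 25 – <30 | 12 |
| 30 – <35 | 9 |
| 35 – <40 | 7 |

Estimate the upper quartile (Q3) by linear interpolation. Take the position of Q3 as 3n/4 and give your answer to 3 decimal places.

Cumulative frequencies: 9, 21, 30, 37
n = 37; position = 3n/4 = 27.75.
This falls in the class 30 – <35: L = 30, F = 21, f = 9, h = 5.
Upper quartile ≈ 30 + ((27.75 − 21) / 9) × 5 = 33.7500

33.750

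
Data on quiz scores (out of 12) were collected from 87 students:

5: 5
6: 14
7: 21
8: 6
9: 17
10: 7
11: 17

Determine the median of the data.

Cumulative frequencies: 5, 19, 40, 46, 63, 70, 87
n = 87, so the median is the value in position (n+1)/2 = 44.
Position 44 falls at value 8.

8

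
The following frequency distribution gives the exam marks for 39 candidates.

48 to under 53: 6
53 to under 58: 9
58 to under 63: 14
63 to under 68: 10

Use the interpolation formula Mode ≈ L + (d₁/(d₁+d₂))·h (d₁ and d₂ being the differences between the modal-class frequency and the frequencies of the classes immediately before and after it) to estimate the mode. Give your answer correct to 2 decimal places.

Modal class: 58 to under 63 (highest frequency 14).
d₁ = 14 − 9 = 5, d₂ = 14 − 10 = 4
Mode ≈ 58 + (5/(5+4)) × 5 = 58 + 2.7778 = 60.7778

60.78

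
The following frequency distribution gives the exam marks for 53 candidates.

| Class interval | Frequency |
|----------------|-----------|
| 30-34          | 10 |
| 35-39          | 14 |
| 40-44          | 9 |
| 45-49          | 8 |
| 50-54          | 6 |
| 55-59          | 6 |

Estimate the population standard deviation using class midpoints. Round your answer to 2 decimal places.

Midpoints: 32, 37, 42, 47, 52, 57
n = 53, Σfm = 2246, mean = 42.3774
Σfm² = 98672
Σf(m − x̄)² = Σfm² − (Σfm)²/n = 98672 − 2246²/53 = 3492.4528
Population variance = 3492.4528 / 53 = 65.8953
Standard deviation = √65.8953 = 8.1176

8.12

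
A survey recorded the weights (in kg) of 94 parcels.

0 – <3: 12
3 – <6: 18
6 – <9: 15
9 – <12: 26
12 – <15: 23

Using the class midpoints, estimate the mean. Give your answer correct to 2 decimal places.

8.46

Midpoints: 1.5, 4.5, 7.5, 10.5, 13.5
Σfm = 12×1.5 + 18×4.5 + 15×7.5 + 26×10.5 + 23×13.5 = 795
n = Σf = 94
Mean = 795 / 94 = 8.4574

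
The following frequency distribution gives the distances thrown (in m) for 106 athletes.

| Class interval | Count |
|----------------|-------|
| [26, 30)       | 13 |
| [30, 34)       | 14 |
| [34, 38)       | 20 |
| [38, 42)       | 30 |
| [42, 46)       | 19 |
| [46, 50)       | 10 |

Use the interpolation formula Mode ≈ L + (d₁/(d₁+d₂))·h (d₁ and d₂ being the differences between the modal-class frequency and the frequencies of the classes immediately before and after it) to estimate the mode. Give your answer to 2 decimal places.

39.90

Modal class: [38, 42) (highest frequency 30).
d₁ = 30 − 20 = 10, d₂ = 30 − 19 = 11
Mode ≈ 38 + (10/(10+11)) × 4 = 38 + 1.9048 = 39.9048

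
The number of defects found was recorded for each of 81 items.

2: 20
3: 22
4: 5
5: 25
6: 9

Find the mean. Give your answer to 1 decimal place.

Values: 2, 3, 4, 5, 6
Σfx = 20×2 + 22×3 + 5×4 + 25×5 + 9×6 = 305
n = Σf = 81
Mean = 305 / 81 = 3.7654

3.8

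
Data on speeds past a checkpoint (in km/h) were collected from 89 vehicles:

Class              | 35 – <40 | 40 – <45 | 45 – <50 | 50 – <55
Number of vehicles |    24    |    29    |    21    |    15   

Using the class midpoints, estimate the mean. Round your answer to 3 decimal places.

44.017

Midpoints: 37.5, 42.5, 47.5, 52.5
Σfm = 24×37.5 + 29×42.5 + 21×47.5 + 15×52.5 = 3917.5
n = Σf = 89
Mean = 3917.5 / 89 = 44.0169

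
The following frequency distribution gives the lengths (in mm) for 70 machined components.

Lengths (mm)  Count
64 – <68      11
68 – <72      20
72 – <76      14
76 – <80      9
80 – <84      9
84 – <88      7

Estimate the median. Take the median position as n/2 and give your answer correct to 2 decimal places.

73.14

Cumulative frequencies: 11, 31, 45, 54, 63, 70
n = 70; position = n/2 = 35.
This falls in the class 72 – <76: L = 72, F = 31, f = 14, h = 4.
Median ≈ 72 + ((35 − 31) / 14) × 4 = 73.1429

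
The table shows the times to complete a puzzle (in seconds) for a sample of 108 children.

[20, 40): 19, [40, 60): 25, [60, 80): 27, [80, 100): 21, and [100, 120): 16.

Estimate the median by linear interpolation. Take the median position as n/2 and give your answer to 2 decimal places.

Cumulative frequencies: 19, 44, 71, 92, 108
n = 108; position = n/2 = 54.
This falls in the class [60, 80): L = 60, F = 44, f = 27, h = 20.
Median ≈ 60 + ((54 − 44) / 27) × 20 = 67.4074

67.41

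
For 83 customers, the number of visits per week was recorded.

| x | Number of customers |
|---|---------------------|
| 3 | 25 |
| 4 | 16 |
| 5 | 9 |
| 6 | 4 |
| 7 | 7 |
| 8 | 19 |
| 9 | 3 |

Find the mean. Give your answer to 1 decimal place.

Values: 3, 4, 5, 6, 7, 8, 9
Σfx = 25×3 + 16×4 + 9×5 + 4×6 + 7×7 + 19×8 + 3×9 = 436
n = Σf = 83
Mean = 436 / 83 = 5.2530

5.3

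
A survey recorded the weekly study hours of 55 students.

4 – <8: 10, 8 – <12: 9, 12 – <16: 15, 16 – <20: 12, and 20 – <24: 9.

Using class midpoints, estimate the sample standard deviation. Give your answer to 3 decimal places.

5.361

Midpoints: 6, 10, 14, 18, 22
n = 55, Σfm = 774, mean = 14.0727
Σfm² = 12444
Σf(m − x̄)² = Σfm² − (Σfm)²/n = 12444 − 774²/55 = 1551.7091
Sample variance = 1551.7091 / 54 = 28.7354
Standard deviation = √28.7354 = 5.3605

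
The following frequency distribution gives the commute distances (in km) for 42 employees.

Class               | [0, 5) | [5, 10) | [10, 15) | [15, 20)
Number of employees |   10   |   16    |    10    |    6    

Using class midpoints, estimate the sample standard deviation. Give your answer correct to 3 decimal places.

Midpoints: 2.5, 7.5, 12.5, 17.5
n = 42, Σfm = 375, mean = 8.9286
Σfm² = 4362.5
Σf(m − x̄)² = Σfm² − (Σfm)²/n = 4362.5 − 375²/42 = 1014.2857
Sample variance = 1014.2857 / 41 = 24.7387
Standard deviation = √24.7387 = 4.9738

4.974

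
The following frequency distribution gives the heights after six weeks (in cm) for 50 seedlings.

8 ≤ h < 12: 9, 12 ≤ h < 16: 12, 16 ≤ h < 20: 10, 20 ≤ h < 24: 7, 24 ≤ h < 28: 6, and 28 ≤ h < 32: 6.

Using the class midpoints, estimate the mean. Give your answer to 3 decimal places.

Midpoints: 10, 14, 18, 22, 26, 30
Σfm = 9×10 + 12×14 + 10×18 + 7×22 + 6×26 + 6×30 = 928
n = Σf = 50
Mean = 928 / 50 = 18.5600

18.560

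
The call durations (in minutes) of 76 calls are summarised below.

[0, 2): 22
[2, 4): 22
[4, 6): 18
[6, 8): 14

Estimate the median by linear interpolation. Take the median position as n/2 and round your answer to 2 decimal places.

3.45

Cumulative frequencies: 22, 44, 62, 76
n = 76; position = n/2 = 38.
This falls in the class [2, 4): L = 2, F = 22, f = 22, h = 2.
Median ≈ 2 + ((38 − 22) / 22) × 2 = 3.4545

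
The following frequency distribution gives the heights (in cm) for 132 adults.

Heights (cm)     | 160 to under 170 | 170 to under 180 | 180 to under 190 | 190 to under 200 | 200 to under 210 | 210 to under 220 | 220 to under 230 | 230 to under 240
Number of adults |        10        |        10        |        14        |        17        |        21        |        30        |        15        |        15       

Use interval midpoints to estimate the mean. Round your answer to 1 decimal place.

204.2

Midpoints: 165, 175, 185, 195, 205, 215, 225, 235
Σfm = 10×165 + 10×175 + 14×185 + 17×195 + 21×205 + 30×215 + 15×225 + 15×235 = 26960
n = Σf = 132
Mean = 26960 / 132 = 204.2424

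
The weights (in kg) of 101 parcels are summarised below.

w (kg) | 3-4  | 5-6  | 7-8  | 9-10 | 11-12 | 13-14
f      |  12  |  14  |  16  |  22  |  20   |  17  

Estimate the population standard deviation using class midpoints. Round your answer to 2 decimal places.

Midpoints: 3.5, 5.5, 7.5, 9.5, 11.5, 13.5
n = 101, Σfm = 907.5, mean = 8.9851
Σfm² = 9199.25
Σf(m − x̄)² = Σfm² − (Σfm)²/n = 9199.25 − 907.5²/101 = 1045.2277
Population variance = 1045.2277 / 101 = 10.3488
Standard deviation = √10.3488 = 3.2170

3.22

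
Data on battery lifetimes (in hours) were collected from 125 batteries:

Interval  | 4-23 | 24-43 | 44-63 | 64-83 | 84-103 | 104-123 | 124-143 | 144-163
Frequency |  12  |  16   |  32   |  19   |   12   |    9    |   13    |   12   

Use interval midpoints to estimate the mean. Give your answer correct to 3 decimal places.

Midpoints: 13.5, 33.5, 53.5, 73.5, 93.5, 113.5, 133.5, 153.5
Σfm = 12×13.5 + 16×33.5 + 32×53.5 + 19×73.5 + 12×93.5 + 9×113.5 + 13×133.5 + 12×153.5 = 9527.5
n = Σf = 125
Mean = 9527.5 / 125 = 76.2200

76.220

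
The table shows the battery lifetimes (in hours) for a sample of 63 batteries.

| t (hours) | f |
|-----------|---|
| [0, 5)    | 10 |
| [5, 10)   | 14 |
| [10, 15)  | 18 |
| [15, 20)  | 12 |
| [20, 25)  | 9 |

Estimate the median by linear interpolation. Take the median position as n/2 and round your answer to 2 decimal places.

Cumulative frequencies: 10, 24, 42, 54, 63
n = 63; position = n/2 = 31.5.
This falls in the class [10, 15): L = 10, F = 24, f = 18, h = 5.
Median ≈ 10 + ((31.5 − 24) / 18) × 5 = 12.0833

12.08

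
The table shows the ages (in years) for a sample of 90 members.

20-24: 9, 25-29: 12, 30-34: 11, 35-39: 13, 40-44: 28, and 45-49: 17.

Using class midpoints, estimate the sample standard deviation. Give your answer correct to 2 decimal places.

Midpoints: 22, 27, 32, 37, 42, 47
n = 90, Σfm = 3330, mean = 37.0000
Σfm² = 129110
Σf(m − x̄)² = Σfm² − (Σfm)²/n = 129110 − 3330²/90 = 5900.0000
Sample variance = 5900.0000 / 89 = 66.2921
Standard deviation = √66.2921 = 8.1420

8.14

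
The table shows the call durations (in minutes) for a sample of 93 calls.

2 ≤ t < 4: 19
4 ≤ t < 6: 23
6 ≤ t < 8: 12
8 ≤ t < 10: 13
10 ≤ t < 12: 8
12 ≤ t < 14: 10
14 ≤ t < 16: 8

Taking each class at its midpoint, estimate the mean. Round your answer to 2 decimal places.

Midpoints: 3, 5, 7, 9, 11, 13, 15
Σfm = 19×3 + 23×5 + 12×7 + 13×9 + 8×11 + 10×13 + 8×15 = 711
n = Σf = 93
Mean = 711 / 93 = 7.6452

7.65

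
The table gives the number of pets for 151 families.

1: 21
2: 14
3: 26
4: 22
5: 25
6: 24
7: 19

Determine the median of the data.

Cumulative frequencies: 21, 35, 61, 83, 108, 132, 151
n = 151, so the median is the value in position (n+1)/2 = 76.
Position 76 falls at value 4.

4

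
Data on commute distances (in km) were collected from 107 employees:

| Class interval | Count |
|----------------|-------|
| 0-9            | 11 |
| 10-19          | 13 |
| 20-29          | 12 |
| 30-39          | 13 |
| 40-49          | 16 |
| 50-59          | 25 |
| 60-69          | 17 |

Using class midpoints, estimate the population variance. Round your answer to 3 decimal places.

385.256

Midpoints: 4.5, 14.5, 24.5, 34.5, 44.5, 54.5, 64.5
n = 107, Σfm = 4151.5, mean = 38.7991
Σfm² = 202296.75
Σf(m − x̄)² = Σfm² − (Σfm)²/n = 202296.75 − 4151.5²/107 = 41222.4299
Population variance = 41222.4299 / 107 = 385.2564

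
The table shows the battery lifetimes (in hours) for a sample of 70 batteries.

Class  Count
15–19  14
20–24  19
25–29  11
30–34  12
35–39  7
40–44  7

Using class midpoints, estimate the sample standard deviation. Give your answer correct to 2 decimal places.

8.03

Midpoints: 17, 22, 27, 32, 37, 42
n = 70, Σfm = 1890, mean = 27.0000
Σfm² = 55480
Σf(m − x̄)² = Σfm² − (Σfm)²/n = 55480 − 1890²/70 = 4450.0000
Sample variance = 4450.0000 / 69 = 64.4928
Standard deviation = √64.4928 = 8.0307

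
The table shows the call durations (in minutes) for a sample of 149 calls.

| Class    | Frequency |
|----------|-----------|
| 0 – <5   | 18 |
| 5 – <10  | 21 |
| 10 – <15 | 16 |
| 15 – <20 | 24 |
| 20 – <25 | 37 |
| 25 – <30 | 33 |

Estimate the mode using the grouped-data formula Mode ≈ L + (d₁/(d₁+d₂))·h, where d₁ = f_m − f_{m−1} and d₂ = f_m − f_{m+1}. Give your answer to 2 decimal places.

23.82

Modal class: 20 – <25 (highest frequency 37).
d₁ = 37 − 24 = 13, d₂ = 37 − 33 = 4
Mode ≈ 20 + (13/(13+4)) × 5 = 20 + 3.8235 = 23.8235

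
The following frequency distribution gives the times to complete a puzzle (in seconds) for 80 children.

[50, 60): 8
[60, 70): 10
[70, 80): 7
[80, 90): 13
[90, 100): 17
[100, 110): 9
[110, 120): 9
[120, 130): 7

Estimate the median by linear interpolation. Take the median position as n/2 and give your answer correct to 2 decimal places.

Cumulative frequencies: 8, 18, 25, 38, 55, 64, 73, 80
n = 80; position = n/2 = 40.
This falls in the class [90, 100): L = 90, F = 38, f = 17, h = 10.
Median ≈ 90 + ((40 − 38) / 17) × 10 = 91.1765

91.18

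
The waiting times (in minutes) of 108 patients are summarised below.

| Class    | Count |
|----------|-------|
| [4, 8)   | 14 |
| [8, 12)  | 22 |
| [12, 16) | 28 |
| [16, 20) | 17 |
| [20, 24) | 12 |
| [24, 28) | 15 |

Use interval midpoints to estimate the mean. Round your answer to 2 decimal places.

Midpoints: 6, 10, 14, 18, 22, 26
Σfm = 14×6 + 22×10 + 28×14 + 17×18 + 12×22 + 15×26 = 1656
n = Σf = 108
Mean = 1656 / 108 = 15.3333

15.33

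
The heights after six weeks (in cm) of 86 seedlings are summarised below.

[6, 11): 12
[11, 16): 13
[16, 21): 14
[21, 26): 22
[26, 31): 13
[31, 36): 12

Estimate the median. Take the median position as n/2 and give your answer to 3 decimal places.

Cumulative frequencies: 12, 25, 39, 61, 74, 86
n = 86; position = n/2 = 43.
This falls in the class [21, 26): L = 21, F = 39, f = 22, h = 5.
Median ≈ 21 + ((43 − 39) / 22) × 5 = 21.9091

21.909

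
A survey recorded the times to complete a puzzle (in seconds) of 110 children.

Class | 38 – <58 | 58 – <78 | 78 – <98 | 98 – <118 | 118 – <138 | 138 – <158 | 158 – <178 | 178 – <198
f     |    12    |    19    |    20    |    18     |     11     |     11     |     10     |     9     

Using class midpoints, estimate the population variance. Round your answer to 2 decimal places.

1791.90

Midpoints: 48, 68, 88, 108, 128, 148, 168, 188
n = 110, Σfm = 11980, mean = 108.9091
Σfm² = 1501840
Σf(m − x̄)² = Σfm² − (Σfm)²/n = 1501840 − 11980²/110 = 197109.0909
Population variance = 197109.0909 / 110 = 1791.9008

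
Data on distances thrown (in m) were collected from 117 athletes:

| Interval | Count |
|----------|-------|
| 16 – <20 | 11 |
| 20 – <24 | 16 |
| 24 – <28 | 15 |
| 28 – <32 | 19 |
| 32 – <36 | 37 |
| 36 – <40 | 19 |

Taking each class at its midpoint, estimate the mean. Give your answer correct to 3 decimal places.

Midpoints: 18, 22, 26, 30, 34, 38
Σfm = 11×18 + 16×22 + 15×26 + 19×30 + 37×34 + 19×38 = 3490
n = Σf = 117
Mean = 3490 / 117 = 29.8291

29.829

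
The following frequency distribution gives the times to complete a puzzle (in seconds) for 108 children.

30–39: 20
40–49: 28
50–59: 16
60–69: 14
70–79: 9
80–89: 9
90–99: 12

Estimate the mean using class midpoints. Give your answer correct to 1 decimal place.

58.1

Midpoints: 34.5, 44.5, 54.5, 64.5, 74.5, 84.5, 94.5
Σfm = 20×34.5 + 28×44.5 + 16×54.5 + 14×64.5 + 9×74.5 + 9×84.5 + 12×94.5 = 6276
n = Σf = 108
Mean = 6276 / 108 = 58.1111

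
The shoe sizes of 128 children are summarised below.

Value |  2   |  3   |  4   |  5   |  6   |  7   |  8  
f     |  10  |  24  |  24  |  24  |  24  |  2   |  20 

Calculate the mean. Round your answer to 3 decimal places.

4.891

Values: 2, 3, 4, 5, 6, 7, 8
Σfx = 10×2 + 24×3 + 24×4 + 24×5 + 24×6 + 2×7 + 20×8 = 626
n = Σf = 128
Mean = 626 / 128 = 4.8906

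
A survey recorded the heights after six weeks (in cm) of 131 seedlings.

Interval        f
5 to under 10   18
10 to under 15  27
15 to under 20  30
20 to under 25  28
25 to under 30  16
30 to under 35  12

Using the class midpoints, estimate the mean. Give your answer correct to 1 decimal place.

Midpoints: 7.5, 12.5, 17.5, 22.5, 27.5, 32.5
Σfm = 18×7.5 + 27×12.5 + 30×17.5 + 28×22.5 + 16×27.5 + 12×32.5 = 2457.5
n = Σf = 131
Mean = 2457.5 / 131 = 18.7595

18.8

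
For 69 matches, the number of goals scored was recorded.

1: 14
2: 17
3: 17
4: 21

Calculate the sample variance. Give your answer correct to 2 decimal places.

Values: 1, 2, 3, 4
n = 69, Σfx = 183, mean = 2.6522
Σfx² = 571
Σf(x − x̄)² = Σfx² − (Σfx)²/n = 571 − 183²/69 = 85.6522
Sample variance = 85.6522 / 68 = 1.2596

1.26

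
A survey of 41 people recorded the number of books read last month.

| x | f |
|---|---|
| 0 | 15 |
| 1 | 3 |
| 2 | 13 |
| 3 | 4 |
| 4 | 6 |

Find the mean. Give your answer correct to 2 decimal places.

Values: 0, 1, 2, 3, 4
Σfx = 15×0 + 3×1 + 13×2 + 4×3 + 6×4 = 65
n = Σf = 41
Mean = 65 / 41 = 1.5854

1.59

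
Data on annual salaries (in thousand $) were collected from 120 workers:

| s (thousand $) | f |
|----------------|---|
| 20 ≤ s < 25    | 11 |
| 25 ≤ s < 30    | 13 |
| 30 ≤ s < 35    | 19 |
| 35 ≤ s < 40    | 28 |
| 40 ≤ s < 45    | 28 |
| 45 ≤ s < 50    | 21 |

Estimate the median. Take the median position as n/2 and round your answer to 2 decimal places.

Cumulative frequencies: 11, 24, 43, 71, 99, 120
n = 120; position = n/2 = 60.
This falls in the class 35 ≤ s < 40: L = 35, F = 43, f = 28, h = 5.
Median ≈ 35 + ((60 − 43) / 28) × 5 = 38.0357

38.04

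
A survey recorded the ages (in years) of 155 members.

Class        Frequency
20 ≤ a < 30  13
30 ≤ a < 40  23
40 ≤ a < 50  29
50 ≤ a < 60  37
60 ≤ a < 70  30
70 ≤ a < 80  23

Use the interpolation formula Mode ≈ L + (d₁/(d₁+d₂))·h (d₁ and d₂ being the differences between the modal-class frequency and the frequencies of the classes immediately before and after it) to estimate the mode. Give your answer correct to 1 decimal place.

Modal class: 50 ≤ a < 60 (highest frequency 37).
d₁ = 37 − 29 = 8, d₂ = 37 − 30 = 7
Mode ≈ 50 + (8/(8+7)) × 10 = 50 + 5.3333 = 55.3333

55.3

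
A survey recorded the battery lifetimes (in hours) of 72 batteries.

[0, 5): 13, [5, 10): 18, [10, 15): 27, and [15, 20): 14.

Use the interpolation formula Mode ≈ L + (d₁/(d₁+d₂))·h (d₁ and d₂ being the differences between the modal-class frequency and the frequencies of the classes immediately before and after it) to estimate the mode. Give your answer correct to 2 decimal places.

12.05

Modal class: [10, 15) (highest frequency 27).
d₁ = 27 − 18 = 9, d₂ = 27 − 14 = 13
Mode ≈ 10 + (9/(9+13)) × 5 = 10 + 2.0455 = 12.0455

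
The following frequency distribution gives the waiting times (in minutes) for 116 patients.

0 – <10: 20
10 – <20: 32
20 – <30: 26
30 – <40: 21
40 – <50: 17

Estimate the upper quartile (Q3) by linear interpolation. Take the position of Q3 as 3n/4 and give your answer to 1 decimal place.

Cumulative frequencies: 20, 52, 78, 99, 116
n = 116; position = 3n/4 = 87.
This falls in the class 30 – <40: L = 30, F = 78, f = 21, h = 10.
Upper quartile ≈ 30 + ((87 − 78) / 21) × 10 = 34.2857

34.3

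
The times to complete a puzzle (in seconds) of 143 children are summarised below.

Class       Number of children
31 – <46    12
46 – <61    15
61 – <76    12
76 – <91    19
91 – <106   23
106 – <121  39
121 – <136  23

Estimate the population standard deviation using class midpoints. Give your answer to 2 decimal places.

Midpoints: 38.5, 53.5, 68.5, 83.5, 98.5, 113.5, 128.5
n = 143, Σfm = 13320.5, mean = 93.1503
Σfm² = 1354841.75
Σf(m − x̄)² = Σfm² − (Σfm)²/n = 1354841.75 − 13320.5²/143 = 114032.5175
Population variance = 114032.5175 / 143 = 797.4302
Standard deviation = √797.4302 = 28.2388

28.24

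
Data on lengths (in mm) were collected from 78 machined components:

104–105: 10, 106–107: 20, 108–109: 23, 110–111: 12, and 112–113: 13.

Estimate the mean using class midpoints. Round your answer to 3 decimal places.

108.449

Midpoints: 104.5, 106.5, 108.5, 110.5, 112.5
Σfm = 10×104.5 + 20×106.5 + 23×108.5 + 12×110.5 + 13×112.5 = 8459
n = Σf = 78
Mean = 8459 / 78 = 108.4487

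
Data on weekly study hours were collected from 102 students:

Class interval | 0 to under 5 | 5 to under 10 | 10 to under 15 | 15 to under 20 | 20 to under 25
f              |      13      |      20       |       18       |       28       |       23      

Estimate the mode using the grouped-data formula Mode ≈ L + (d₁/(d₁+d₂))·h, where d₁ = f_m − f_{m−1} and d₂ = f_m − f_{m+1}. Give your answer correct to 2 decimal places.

Modal class: 15 to under 20 (highest frequency 28).
d₁ = 28 − 18 = 10, d₂ = 28 − 23 = 5
Mode ≈ 15 + (10/(10+5)) × 5 = 15 + 3.3333 = 18.3333

18.33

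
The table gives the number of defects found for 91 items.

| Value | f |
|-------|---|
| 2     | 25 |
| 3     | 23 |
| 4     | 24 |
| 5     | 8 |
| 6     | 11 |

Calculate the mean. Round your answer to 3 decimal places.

3.527

Values: 2, 3, 4, 5, 6
Σfx = 25×2 + 23×3 + 24×4 + 8×5 + 11×6 = 321
n = Σf = 91
Mean = 321 / 91 = 3.5275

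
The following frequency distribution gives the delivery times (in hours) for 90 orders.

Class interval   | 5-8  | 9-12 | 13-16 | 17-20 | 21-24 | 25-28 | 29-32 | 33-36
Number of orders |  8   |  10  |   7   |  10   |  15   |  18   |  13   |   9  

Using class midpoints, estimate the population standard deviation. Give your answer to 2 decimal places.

Midpoints: 6.5, 10.5, 14.5, 18.5, 22.5, 26.5, 30.5, 34.5
n = 90, Σfm = 1965, mean = 21.8333
Σfm² = 49374.5
Σf(m − x̄)² = Σfm² − (Σfm)²/n = 49374.5 − 1965²/90 = 6472.0000
Population variance = 6472.0000 / 90 = 71.9111
Standard deviation = √71.9111 = 8.4800

8.48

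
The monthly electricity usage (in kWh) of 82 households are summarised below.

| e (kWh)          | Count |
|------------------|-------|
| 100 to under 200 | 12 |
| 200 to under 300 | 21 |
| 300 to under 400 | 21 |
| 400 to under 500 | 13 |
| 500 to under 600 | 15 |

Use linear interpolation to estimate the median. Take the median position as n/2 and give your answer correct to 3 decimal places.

338.095

Cumulative frequencies: 12, 33, 54, 67, 82
n = 82; position = n/2 = 41.
This falls in the class 300 to under 400: L = 300, F = 33, f = 21, h = 100.
Median ≈ 300 + ((41 − 33) / 21) × 100 = 338.0952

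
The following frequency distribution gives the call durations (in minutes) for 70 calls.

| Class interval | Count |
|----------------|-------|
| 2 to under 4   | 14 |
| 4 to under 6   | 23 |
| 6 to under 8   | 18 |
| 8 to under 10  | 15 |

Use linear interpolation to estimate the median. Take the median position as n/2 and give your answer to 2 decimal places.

5.83

Cumulative frequencies: 14, 37, 55, 70
n = 70; position = n/2 = 35.
This falls in the class 4 to under 6: L = 4, F = 14, f = 23, h = 2.
Median ≈ 4 + ((35 − 14) / 23) × 2 = 5.8261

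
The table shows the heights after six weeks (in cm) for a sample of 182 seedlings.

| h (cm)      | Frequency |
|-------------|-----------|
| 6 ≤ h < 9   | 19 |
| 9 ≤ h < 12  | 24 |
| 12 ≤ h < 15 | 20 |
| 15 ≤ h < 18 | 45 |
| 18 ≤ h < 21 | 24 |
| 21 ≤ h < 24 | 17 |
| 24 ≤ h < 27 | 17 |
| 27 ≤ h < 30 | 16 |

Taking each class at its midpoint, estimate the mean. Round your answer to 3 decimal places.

Midpoints: 7.5, 10.5, 13.5, 16.5, 19.5, 22.5, 25.5, 28.5
Σfm = 19×7.5 + 24×10.5 + 20×13.5 + 45×16.5 + 24×19.5 + 17×22.5 + 17×25.5 + 16×28.5 = 3147
n = Σf = 182
Mean = 3147 / 182 = 17.2912

17.291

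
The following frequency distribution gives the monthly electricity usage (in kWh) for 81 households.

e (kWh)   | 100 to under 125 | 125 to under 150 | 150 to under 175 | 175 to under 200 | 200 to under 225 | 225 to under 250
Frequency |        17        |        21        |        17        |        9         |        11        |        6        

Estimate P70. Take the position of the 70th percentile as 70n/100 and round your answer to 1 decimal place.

179.7

Cumulative frequencies: 17, 38, 55, 64, 75, 81
n = 81; position = 70n/100 = 56.7.
This falls in the class 175 to under 200: L = 175, F = 55, f = 9, h = 25.
70th percentile ≈ 175 + ((56.7 − 55) / 9) × 25 = 179.7222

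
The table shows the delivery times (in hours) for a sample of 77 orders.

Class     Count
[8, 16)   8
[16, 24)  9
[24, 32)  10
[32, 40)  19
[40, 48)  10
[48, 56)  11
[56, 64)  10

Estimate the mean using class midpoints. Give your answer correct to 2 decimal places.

37.04

Midpoints: 12, 20, 28, 36, 44, 52, 60
Σfm = 8×12 + 9×20 + 10×28 + 19×36 + 10×44 + 11×52 + 10×60 = 2852
n = Σf = 77
Mean = 2852 / 77 = 37.0390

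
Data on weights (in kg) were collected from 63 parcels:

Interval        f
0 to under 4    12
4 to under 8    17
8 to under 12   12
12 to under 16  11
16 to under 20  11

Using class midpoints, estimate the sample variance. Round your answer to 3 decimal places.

Midpoints: 2, 6, 10, 14, 18
n = 63, Σfm = 598, mean = 9.4921
Σfm² = 7580
Σf(m − x̄)² = Σfm² − (Σfm)²/n = 7580 − 598²/63 = 1903.7460
Sample variance = 1903.7460 / 62 = 30.7056

30.706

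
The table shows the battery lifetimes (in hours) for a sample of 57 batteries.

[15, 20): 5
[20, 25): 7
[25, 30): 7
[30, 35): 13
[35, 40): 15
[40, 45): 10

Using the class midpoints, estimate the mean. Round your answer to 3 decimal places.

32.412

Midpoints: 17.5, 22.5, 27.5, 32.5, 37.5, 42.5
Σfm = 5×17.5 + 7×22.5 + 7×27.5 + 13×32.5 + 15×37.5 + 10×42.5 = 1847.5
n = Σf = 57
Mean = 1847.5 / 57 = 32.4123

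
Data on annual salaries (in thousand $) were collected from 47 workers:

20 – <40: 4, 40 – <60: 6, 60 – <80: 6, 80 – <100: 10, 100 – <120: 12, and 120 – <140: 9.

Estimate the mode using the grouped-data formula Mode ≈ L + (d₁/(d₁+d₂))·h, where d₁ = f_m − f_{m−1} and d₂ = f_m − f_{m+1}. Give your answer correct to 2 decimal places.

Modal class: 100 – <120 (highest frequency 12).
d₁ = 12 − 10 = 2, d₂ = 12 − 9 = 3
Mode ≈ 100 + (2/(2+3)) × 20 = 100 + 8.0000 = 108.0000

108.00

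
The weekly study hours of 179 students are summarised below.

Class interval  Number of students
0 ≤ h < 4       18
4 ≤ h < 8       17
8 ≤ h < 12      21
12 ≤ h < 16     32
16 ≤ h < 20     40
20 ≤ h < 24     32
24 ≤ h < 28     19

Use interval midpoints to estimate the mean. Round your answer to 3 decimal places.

15.162

Midpoints: 2, 6, 10, 14, 18, 22, 26
Σfm = 18×2 + 17×6 + 21×10 + 32×14 + 40×18 + 32×22 + 19×26 = 2714
n = Σf = 179
Mean = 2714 / 179 = 15.1620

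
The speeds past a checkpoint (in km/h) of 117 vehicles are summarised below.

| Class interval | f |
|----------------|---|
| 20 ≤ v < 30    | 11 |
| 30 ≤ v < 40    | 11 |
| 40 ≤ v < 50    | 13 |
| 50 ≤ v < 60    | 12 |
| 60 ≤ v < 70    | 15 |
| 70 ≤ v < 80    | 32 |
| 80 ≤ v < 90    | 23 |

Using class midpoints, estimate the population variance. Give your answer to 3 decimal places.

385.726

Midpoints: 25, 35, 45, 55, 65, 75, 85
n = 117, Σfm = 7235, mean = 61.8376
Σfm² = 492525
Σf(m − x̄)² = Σfm² − (Σfm)²/n = 492525 − 7235²/117 = 45129.9145
Population variance = 45129.9145 / 117 = 385.7258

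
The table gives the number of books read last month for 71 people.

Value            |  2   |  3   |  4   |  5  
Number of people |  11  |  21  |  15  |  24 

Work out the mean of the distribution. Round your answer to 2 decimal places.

Values: 2, 3, 4, 5
Σfx = 11×2 + 21×3 + 15×4 + 24×5 = 265
n = Σf = 71
Mean = 265 / 71 = 3.7324

3.73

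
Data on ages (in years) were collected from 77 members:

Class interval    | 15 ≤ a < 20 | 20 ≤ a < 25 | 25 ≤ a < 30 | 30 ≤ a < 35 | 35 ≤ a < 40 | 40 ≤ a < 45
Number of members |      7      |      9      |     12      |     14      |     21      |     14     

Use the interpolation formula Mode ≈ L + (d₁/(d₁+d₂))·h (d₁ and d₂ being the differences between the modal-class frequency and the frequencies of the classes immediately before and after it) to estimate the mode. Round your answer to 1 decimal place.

Modal class: 35 ≤ a < 40 (highest frequency 21).
d₁ = 21 − 14 = 7, d₂ = 21 − 14 = 7
Mode ≈ 35 + (7/(7+7)) × 5 = 35 + 2.5000 = 37.5000

37.5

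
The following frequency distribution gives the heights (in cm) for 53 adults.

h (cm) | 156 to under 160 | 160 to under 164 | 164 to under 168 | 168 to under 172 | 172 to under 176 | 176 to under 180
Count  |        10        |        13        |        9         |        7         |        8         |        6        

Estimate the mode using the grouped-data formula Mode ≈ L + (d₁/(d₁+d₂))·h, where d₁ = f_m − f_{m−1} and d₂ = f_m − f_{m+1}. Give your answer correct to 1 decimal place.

161.7

Modal class: 160 to under 164 (highest frequency 13).
d₁ = 13 − 10 = 3, d₂ = 13 − 9 = 4
Mode ≈ 160 + (3/(3+4)) × 4 = 160 + 1.7143 = 161.7143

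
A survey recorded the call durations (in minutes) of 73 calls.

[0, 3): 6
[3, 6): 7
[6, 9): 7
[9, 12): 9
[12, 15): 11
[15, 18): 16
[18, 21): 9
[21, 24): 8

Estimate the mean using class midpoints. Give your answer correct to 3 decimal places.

Midpoints: 1.5, 4.5, 7.5, 10.5, 13.5, 16.5, 19.5, 22.5
Σfm = 6×1.5 + 7×4.5 + 7×7.5 + 9×10.5 + 11×13.5 + 16×16.5 + 9×19.5 + 8×22.5 = 955.5
n = Σf = 73
Mean = 955.5 / 73 = 13.0890

13.089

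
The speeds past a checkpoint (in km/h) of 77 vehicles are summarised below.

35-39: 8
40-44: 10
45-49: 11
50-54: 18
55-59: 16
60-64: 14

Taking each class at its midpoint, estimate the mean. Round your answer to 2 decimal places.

51.29

Midpoints: 37, 42, 47, 52, 57, 62
Σfm = 8×37 + 10×42 + 11×47 + 18×52 + 16×57 + 14×62 = 3949
n = Σf = 77
Mean = 3949 / 77 = 51.2857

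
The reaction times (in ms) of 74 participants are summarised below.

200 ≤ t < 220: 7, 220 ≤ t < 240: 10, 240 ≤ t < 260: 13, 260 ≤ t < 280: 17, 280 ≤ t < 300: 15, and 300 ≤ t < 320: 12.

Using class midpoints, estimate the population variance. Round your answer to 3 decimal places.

Midpoints: 210, 230, 250, 270, 290, 310
n = 74, Σfm = 19680, mean = 265.9459
Σfm² = 5304200
Σf(m − x̄)² = Σfm² − (Σfm)²/n = 5304200 − 19680²/74 = 70383.7838
Population variance = 70383.7838 / 74 = 951.1322

951.132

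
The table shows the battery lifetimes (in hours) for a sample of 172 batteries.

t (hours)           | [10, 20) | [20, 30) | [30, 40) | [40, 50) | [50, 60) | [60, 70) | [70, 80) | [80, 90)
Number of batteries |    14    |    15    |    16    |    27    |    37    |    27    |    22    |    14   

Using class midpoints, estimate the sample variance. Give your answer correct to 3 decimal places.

396.583

Midpoints: 15, 25, 35, 45, 55, 65, 75, 85
n = 172, Σfm = 8990, mean = 52.2674
Σfm² = 537700
Σf(m − x̄)² = Σfm² − (Σfm)²/n = 537700 − 8990²/172 = 67815.6977
Sample variance = 67815.6977 / 171 = 396.5830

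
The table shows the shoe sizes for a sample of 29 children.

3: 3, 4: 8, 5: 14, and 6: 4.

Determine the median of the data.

Cumulative frequencies: 3, 11, 25, 29
n = 29, so the median is the value in position (n+1)/2 = 15.
Position 15 falls at value 5.

5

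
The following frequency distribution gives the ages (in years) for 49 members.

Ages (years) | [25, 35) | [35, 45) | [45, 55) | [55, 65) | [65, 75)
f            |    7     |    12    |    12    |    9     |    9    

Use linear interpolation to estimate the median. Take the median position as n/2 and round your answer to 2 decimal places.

49.58

Cumulative frequencies: 7, 19, 31, 40, 49
n = 49; position = n/2 = 24.5.
This falls in the class [45, 55): L = 45, F = 19, f = 12, h = 10.
Median ≈ 45 + ((24.5 − 19) / 12) × 10 = 49.5833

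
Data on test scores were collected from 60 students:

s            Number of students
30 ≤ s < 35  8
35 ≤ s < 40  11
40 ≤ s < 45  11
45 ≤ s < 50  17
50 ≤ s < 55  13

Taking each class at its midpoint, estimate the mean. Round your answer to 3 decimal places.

Midpoints: 32.5, 37.5, 42.5, 47.5, 52.5
Σfm = 8×32.5 + 11×37.5 + 11×42.5 + 17×47.5 + 13×52.5 = 2630
n = Σf = 60
Mean = 2630 / 60 = 43.8333

43.833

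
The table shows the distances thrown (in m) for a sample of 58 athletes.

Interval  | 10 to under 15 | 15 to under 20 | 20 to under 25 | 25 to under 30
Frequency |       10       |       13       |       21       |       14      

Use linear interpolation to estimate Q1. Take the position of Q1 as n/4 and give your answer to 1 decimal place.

16.7

Cumulative frequencies: 10, 23, 44, 58
n = 58; position = n/4 = 14.5.
This falls in the class 15 to under 20: L = 15, F = 10, f = 13, h = 5.
Lower quartile ≈ 15 + ((14.5 − 10) / 13) × 5 = 16.7308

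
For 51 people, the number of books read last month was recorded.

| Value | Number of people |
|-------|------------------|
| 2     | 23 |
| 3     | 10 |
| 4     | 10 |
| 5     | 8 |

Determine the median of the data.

Cumulative frequencies: 23, 33, 43, 51
n = 51, so the median is the value in position (n+1)/2 = 26.
Position 26 falls at value 3.

3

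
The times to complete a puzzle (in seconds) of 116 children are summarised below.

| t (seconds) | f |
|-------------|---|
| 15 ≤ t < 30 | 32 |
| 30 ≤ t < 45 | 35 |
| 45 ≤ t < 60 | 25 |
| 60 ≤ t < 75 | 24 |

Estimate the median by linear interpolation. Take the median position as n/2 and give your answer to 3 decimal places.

Cumulative frequencies: 32, 67, 92, 116
n = 116; position = n/2 = 58.
This falls in the class 30 ≤ t < 45: L = 30, F = 32, f = 35, h = 15.
Median ≈ 30 + ((58 − 32) / 35) × 15 = 41.1429

41.143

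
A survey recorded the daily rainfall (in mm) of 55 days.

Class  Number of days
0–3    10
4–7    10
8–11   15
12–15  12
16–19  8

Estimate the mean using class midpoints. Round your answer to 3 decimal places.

Midpoints: 1.5, 5.5, 9.5, 13.5, 17.5
Σfm = 10×1.5 + 10×5.5 + 15×9.5 + 12×13.5 + 8×17.5 = 514.5
n = Σf = 55
Mean = 514.5 / 55 = 9.3545

9.355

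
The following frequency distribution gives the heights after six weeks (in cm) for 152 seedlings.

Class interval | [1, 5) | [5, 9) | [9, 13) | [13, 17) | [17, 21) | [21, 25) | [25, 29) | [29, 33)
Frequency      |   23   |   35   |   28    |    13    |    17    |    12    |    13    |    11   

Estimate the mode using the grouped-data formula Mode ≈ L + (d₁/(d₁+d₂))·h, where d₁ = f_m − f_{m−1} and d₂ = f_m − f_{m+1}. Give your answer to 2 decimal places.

7.53

Modal class: [5, 9) (highest frequency 35).
d₁ = 35 − 23 = 12, d₂ = 35 − 28 = 7
Mode ≈ 5 + (12/(12+7)) × 4 = 5 + 2.5263 = 7.5263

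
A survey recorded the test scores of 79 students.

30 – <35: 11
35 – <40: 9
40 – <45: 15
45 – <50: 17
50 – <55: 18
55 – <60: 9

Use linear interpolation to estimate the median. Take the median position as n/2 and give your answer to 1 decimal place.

46.3

Cumulative frequencies: 11, 20, 35, 52, 70, 79
n = 79; position = n/2 = 39.5.
This falls in the class 45 – <50: L = 45, F = 35, f = 17, h = 5.
Median ≈ 45 + ((39.5 − 35) / 17) × 5 = 46.3235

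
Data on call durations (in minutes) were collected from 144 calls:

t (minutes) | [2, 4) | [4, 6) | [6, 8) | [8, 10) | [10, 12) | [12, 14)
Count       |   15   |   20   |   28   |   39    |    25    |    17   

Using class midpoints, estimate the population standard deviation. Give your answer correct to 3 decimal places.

Midpoints: 3, 5, 7, 9, 11, 13
n = 144, Σfm = 1188, mean = 8.2500
Σfm² = 11064
Σf(m − x̄)² = Σfm² − (Σfm)²/n = 11064 − 1188²/144 = 1263.0000
Population variance = 1263.0000 / 144 = 8.7708
Standard deviation = √8.7708 = 2.9616

2.962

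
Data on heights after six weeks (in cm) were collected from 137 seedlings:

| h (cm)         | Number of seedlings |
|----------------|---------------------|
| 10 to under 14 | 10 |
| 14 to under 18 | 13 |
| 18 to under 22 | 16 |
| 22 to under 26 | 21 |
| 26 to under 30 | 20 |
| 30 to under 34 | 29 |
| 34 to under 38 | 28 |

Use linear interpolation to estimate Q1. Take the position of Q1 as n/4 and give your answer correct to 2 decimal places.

Cumulative frequencies: 10, 23, 39, 60, 80, 109, 137
n = 137; position = n/4 = 34.25.
This falls in the class 18 to under 22: L = 18, F = 23, f = 16, h = 4.
Lower quartile ≈ 18 + ((34.25 − 23) / 16) × 4 = 20.8125

20.81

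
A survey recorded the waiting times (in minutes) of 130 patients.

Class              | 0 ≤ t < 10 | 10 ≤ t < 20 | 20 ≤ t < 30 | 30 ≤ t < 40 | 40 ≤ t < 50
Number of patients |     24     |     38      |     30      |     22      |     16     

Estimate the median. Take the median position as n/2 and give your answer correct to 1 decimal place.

Cumulative frequencies: 24, 62, 92, 114, 130
n = 130; position = n/2 = 65.
This falls in the class 20 ≤ t < 30: L = 20, F = 62, f = 30, h = 10.
Median ≈ 20 + ((65 − 62) / 30) × 10 = 21.0000

21.0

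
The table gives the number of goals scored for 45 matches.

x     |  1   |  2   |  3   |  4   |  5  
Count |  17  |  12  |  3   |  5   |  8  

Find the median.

Cumulative frequencies: 17, 29, 32, 37, 45
n = 45, so the median is the value in position (n+1)/2 = 23.
Position 23 falls at value 2.

2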